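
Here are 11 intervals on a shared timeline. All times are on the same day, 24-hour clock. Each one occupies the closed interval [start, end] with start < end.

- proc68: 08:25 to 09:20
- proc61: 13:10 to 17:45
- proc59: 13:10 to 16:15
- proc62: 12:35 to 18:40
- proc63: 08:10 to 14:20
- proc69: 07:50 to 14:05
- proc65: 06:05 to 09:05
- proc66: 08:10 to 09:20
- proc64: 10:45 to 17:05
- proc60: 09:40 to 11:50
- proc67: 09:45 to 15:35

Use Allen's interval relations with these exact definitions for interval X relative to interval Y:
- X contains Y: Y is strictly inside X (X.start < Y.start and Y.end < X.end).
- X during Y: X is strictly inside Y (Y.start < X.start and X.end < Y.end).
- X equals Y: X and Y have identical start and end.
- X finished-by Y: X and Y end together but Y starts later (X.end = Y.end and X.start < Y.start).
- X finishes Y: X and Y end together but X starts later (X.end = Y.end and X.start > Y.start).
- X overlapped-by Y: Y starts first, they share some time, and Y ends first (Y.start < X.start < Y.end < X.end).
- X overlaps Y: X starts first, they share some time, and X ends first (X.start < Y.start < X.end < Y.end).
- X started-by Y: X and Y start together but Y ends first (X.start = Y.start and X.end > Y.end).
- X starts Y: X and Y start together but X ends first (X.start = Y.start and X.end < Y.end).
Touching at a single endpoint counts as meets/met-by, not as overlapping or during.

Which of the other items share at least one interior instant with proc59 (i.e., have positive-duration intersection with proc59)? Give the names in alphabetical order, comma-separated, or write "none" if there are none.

Target proc59 = [13:10, 16:15].
proc60 [09:40, 11:50] → before → no.
proc61 [13:10, 17:45] → started-by → yes.
proc62 [12:35, 18:40] → contains → yes.
proc63 [08:10, 14:20] → overlaps → yes.
proc64 [10:45, 17:05] → contains → yes.
proc65 [06:05, 09:05] → before → no.
proc66 [08:10, 09:20] → before → no.
proc67 [09:45, 15:35] → overlaps → yes.
proc68 [08:25, 09:20] → before → no.
proc69 [07:50, 14:05] → overlaps → yes.
Result: proc61, proc62, proc63, proc64, proc67, proc69.

proc61, proc62, proc63, proc64, proc67, proc69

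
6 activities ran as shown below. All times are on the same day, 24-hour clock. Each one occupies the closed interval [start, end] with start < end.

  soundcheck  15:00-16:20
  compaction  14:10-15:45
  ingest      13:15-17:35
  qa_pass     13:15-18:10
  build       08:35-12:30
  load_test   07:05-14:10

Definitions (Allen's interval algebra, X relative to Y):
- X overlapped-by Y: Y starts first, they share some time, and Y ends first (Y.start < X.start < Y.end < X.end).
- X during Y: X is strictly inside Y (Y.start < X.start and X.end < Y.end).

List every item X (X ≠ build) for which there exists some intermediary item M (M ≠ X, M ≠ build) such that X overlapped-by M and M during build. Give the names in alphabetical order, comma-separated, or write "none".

none

Target build = [08:35, 12:30].
Intermediaries M with M during build: none.
Union: none.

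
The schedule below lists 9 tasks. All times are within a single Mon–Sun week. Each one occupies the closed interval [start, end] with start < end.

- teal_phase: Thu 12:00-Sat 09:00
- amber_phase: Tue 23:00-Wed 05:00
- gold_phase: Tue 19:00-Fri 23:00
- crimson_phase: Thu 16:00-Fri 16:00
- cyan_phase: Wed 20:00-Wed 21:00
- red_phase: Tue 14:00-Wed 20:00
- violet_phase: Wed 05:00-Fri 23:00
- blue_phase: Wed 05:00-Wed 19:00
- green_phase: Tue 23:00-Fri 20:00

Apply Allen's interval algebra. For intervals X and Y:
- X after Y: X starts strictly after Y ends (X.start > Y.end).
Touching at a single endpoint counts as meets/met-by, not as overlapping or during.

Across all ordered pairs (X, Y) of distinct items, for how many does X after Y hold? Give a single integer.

Checking all 72 ordered pairs for relation 'after'; matching pairs in alphabetical order:
(crimson_phase, amber_phase): crimson_phase after amber_phase ✓
(crimson_phase, blue_phase): crimson_phase after blue_phase ✓
(crimson_phase, cyan_phase): crimson_phase after cyan_phase ✓
(crimson_phase, red_phase): crimson_phase after red_phase ✓
(cyan_phase, amber_phase): cyan_phase after amber_phase ✓
(cyan_phase, blue_phase): cyan_phase after blue_phase ✓
(teal_phase, amber_phase): teal_phase after amber_phase ✓
(teal_phase, blue_phase): teal_phase after blue_phase ✓
(teal_phase, cyan_phase): teal_phase after cyan_phase ✓
(teal_phase, red_phase): teal_phase after red_phase ✓
Count: 10.

10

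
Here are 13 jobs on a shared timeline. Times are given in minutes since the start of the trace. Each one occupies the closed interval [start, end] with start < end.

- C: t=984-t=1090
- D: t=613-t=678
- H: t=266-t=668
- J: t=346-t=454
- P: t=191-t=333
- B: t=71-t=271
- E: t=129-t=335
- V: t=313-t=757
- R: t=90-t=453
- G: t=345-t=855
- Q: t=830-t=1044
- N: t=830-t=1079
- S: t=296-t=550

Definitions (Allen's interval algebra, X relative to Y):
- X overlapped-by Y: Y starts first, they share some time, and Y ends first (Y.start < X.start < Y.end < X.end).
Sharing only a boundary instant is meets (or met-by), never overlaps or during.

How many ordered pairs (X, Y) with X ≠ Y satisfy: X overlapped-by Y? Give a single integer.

25

Checking all 156 ordered pairs for relation 'overlapped-by'; matching pairs in alphabetical order:
(C, N): C overlapped-by N ✓
(C, Q): C overlapped-by Q ✓
(D, H): D overlapped-by H ✓
(E, B): E overlapped-by B ✓
(G, H): G overlapped-by H ✓
(G, R): G overlapped-by R ✓
(G, S): G overlapped-by S ✓
(G, V): G overlapped-by V ✓
(H, B): H overlapped-by B ✓
(H, E): H overlapped-by E ✓
(H, P): H overlapped-by P ✓
(H, R): H overlapped-by R ✓
(J, R): J overlapped-by R ✓
(N, G): N overlapped-by G ✓
(P, B): P overlapped-by B ✓
(Q, G): Q overlapped-by G ✓
(R, B): R overlapped-by B ✓
(S, E): S overlapped-by E ✓
(S, P): S overlapped-by P ✓
(S, R): S overlapped-by R ✓
(V, E): V overlapped-by E ✓
(V, H): V overlapped-by H ✓
(V, P): V overlapped-by P ✓
(V, R): V overlapped-by R ✓
... plus 1 further pairs not listed.
Count: 25.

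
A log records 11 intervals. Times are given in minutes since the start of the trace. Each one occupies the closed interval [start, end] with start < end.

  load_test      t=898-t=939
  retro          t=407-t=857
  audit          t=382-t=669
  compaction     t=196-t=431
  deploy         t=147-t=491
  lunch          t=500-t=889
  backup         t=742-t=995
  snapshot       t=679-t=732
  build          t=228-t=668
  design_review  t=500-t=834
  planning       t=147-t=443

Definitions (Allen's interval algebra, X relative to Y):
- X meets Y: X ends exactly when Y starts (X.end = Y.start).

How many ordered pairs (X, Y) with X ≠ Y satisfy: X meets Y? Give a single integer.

Checking all 110 ordered pairs for relation 'meets'; matching pairs in alphabetical order:
No pair satisfies it.
Count: 0.

0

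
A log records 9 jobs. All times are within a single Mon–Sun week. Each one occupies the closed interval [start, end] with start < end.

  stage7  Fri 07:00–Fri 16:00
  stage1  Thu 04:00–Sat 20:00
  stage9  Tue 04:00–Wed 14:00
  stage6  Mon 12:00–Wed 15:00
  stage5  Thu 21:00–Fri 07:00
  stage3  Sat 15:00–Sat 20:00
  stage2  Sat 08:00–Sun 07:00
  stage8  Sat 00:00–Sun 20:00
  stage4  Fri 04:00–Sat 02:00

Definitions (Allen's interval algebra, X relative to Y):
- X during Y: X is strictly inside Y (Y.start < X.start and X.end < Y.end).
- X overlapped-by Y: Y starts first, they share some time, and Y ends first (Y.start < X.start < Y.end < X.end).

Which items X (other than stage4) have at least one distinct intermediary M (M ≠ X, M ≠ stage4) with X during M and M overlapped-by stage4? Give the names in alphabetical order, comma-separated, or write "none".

stage2, stage3

Target stage4 = [Fri 04:00, Sat 02:00].
Intermediaries M with M overlapped-by stage4: stage8.
Via stage8 — items with X during stage8: stage2, stage3.
Union: stage2, stage3.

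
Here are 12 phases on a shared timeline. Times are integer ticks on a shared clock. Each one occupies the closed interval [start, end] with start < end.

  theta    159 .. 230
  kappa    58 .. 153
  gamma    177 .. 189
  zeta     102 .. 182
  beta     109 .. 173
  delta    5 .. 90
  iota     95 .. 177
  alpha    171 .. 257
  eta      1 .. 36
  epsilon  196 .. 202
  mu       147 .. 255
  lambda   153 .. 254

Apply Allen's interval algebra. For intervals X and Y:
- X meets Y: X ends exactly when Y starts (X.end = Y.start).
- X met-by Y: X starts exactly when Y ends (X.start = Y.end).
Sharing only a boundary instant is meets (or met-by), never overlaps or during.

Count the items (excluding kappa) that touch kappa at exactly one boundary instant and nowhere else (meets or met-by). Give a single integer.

Target kappa = [58, 153].
alpha [171, 257] → after → no.
beta [109, 173] → overlapped-by → no.
delta [5, 90] → overlaps → no.
epsilon [196, 202] → after → no.
eta [1, 36] → before → no.
gamma [177, 189] → after → no.
iota [95, 177] → overlapped-by → no.
lambda [153, 254] → met-by → counts.
mu [147, 255] → overlapped-by → no.
theta [159, 230] → after → no.
zeta [102, 182] → overlapped-by → no.
Total: 1.

1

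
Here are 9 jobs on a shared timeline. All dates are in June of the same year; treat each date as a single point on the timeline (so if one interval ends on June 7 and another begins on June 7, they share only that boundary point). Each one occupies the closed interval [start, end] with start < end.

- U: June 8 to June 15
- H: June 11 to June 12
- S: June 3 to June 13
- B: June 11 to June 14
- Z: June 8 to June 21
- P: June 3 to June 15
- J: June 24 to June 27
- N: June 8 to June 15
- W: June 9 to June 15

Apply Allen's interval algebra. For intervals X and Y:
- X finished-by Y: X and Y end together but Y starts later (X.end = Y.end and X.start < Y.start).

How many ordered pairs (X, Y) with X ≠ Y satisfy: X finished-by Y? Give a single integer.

Checking all 72 ordered pairs for relation 'finished-by'; matching pairs in alphabetical order:
(N, W): N finished-by W ✓
(P, N): P finished-by N ✓
(P, U): P finished-by U ✓
(P, W): P finished-by W ✓
(U, W): U finished-by W ✓
Count: 5.

5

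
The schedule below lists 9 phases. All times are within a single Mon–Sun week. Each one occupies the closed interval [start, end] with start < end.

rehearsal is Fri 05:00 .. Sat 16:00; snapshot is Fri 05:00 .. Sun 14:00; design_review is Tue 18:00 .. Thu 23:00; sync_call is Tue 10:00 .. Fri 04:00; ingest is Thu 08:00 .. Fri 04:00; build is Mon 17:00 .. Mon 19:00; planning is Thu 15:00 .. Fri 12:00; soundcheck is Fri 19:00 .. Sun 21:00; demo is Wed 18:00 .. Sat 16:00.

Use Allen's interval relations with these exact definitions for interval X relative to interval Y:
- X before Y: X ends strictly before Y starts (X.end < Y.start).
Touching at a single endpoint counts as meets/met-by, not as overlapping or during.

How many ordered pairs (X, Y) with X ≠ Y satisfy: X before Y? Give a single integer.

18

Checking all 72 ordered pairs for relation 'before'; matching pairs in alphabetical order:
(build, demo): build before demo ✓
(build, design_review): build before design_review ✓
(build, ingest): build before ingest ✓
(build, planning): build before planning ✓
(build, rehearsal): build before rehearsal ✓
(build, snapshot): build before snapshot ✓
(build, soundcheck): build before soundcheck ✓
(build, sync_call): build before sync_call ✓
(design_review, rehearsal): design_review before rehearsal ✓
(design_review, snapshot): design_review before snapshot ✓
(design_review, soundcheck): design_review before soundcheck ✓
(ingest, rehearsal): ingest before rehearsal ✓
(ingest, snapshot): ingest before snapshot ✓
(ingest, soundcheck): ingest before soundcheck ✓
(planning, soundcheck): planning before soundcheck ✓
(sync_call, rehearsal): sync_call before rehearsal ✓
(sync_call, snapshot): sync_call before snapshot ✓
(sync_call, soundcheck): sync_call before soundcheck ✓
Count: 18.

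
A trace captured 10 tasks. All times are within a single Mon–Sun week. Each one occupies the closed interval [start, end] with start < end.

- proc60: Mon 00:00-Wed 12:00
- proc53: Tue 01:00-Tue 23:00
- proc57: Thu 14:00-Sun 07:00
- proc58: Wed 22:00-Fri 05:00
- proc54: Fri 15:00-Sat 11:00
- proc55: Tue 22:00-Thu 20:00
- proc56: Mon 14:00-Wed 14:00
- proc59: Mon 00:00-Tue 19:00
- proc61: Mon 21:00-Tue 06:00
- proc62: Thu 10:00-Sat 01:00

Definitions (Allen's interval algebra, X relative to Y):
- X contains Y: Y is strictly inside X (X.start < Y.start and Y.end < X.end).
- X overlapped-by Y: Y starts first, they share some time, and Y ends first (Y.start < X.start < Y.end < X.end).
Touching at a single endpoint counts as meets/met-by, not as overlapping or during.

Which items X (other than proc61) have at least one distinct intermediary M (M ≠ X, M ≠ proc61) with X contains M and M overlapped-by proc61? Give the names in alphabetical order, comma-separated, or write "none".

Target proc61 = [Mon 21:00, Tue 06:00].
Intermediaries M with M overlapped-by proc61: proc53.
Via proc53 — items with X contains proc53: proc56, proc60.
Union: proc56, proc60.

proc56, proc60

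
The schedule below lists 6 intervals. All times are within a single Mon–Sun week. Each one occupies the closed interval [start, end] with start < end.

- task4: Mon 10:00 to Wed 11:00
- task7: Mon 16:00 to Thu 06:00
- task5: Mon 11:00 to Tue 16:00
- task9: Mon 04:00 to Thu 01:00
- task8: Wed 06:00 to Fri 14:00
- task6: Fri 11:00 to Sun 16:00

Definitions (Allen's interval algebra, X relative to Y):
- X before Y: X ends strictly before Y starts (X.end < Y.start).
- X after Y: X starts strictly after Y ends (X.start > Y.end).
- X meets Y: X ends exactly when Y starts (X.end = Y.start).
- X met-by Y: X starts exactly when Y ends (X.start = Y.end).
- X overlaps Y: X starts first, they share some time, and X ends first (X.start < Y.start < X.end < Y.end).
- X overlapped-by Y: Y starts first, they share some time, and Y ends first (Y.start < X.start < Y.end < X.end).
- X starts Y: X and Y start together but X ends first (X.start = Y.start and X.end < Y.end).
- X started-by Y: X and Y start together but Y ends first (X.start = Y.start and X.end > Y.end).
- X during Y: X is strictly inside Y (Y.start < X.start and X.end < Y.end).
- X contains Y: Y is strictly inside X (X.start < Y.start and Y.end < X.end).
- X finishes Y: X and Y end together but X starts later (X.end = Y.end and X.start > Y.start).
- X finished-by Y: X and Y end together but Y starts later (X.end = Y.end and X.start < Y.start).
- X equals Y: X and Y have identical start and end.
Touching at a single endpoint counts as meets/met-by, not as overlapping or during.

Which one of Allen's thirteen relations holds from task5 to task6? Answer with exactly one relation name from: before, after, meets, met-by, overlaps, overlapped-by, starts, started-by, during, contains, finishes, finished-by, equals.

before

task5 = [Mon 11:00, Tue 16:00]; task6 = [Fri 11:00, Sun 16:00].
Compare endpoints: task5.start < task6.start, task5.start < task6.end, task5.end < task6.start, task5.end < task6.end.
That pattern is 'before'.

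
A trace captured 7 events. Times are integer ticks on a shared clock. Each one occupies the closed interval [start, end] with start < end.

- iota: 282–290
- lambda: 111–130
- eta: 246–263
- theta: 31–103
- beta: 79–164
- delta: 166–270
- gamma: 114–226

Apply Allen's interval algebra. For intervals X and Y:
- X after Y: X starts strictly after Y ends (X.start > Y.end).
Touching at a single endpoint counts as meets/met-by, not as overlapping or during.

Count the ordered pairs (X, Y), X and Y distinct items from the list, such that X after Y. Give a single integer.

Checking all 42 ordered pairs for relation 'after'; matching pairs in alphabetical order:
(delta, beta): delta after beta ✓
(delta, lambda): delta after lambda ✓
(delta, theta): delta after theta ✓
(eta, beta): eta after beta ✓
(eta, gamma): eta after gamma ✓
(eta, lambda): eta after lambda ✓
(eta, theta): eta after theta ✓
(gamma, theta): gamma after theta ✓
(iota, beta): iota after beta ✓
(iota, delta): iota after delta ✓
(iota, eta): iota after eta ✓
(iota, gamma): iota after gamma ✓
(iota, lambda): iota after lambda ✓
(iota, theta): iota after theta ✓
(lambda, theta): lambda after theta ✓
Count: 15.

15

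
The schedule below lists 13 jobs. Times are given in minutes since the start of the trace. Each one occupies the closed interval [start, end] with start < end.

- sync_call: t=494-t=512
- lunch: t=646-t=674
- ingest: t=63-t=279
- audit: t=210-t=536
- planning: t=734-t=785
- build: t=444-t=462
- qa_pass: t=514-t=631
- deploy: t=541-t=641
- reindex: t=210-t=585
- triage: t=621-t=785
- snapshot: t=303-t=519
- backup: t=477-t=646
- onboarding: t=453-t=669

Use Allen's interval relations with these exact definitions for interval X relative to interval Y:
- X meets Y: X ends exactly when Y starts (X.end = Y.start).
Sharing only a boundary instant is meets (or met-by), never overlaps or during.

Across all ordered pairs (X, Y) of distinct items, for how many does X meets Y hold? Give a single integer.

1

Checking all 156 ordered pairs for relation 'meets'; matching pairs in alphabetical order:
(backup, lunch): backup meets lunch ✓
Count: 1.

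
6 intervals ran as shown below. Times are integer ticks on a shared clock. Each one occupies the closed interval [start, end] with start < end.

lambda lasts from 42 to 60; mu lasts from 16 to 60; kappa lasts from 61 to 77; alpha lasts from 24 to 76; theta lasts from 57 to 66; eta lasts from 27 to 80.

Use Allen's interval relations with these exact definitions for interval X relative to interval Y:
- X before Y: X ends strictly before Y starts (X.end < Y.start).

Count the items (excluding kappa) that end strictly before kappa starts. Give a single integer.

Target kappa = [61, 77].
alpha [24, 76] → overlaps → no.
eta [27, 80] → contains → no.
lambda [42, 60] → before → counts.
mu [16, 60] → before → counts.
theta [57, 66] → overlaps → no.
Total: 2.

2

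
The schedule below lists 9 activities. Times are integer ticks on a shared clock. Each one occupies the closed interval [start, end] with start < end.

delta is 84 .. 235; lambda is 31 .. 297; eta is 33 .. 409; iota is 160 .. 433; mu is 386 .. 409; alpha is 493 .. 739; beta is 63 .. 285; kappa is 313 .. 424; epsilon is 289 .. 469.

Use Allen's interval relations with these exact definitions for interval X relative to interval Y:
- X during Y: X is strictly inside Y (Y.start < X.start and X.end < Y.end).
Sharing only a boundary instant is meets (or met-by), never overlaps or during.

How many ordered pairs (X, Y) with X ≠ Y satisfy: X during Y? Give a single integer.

10

Checking all 72 ordered pairs for relation 'during'; matching pairs in alphabetical order:
(beta, eta): beta during eta ✓
(beta, lambda): beta during lambda ✓
(delta, beta): delta during beta ✓
(delta, eta): delta during eta ✓
(delta, lambda): delta during lambda ✓
(kappa, epsilon): kappa during epsilon ✓
(kappa, iota): kappa during iota ✓
(mu, epsilon): mu during epsilon ✓
(mu, iota): mu during iota ✓
(mu, kappa): mu during kappa ✓
Count: 10.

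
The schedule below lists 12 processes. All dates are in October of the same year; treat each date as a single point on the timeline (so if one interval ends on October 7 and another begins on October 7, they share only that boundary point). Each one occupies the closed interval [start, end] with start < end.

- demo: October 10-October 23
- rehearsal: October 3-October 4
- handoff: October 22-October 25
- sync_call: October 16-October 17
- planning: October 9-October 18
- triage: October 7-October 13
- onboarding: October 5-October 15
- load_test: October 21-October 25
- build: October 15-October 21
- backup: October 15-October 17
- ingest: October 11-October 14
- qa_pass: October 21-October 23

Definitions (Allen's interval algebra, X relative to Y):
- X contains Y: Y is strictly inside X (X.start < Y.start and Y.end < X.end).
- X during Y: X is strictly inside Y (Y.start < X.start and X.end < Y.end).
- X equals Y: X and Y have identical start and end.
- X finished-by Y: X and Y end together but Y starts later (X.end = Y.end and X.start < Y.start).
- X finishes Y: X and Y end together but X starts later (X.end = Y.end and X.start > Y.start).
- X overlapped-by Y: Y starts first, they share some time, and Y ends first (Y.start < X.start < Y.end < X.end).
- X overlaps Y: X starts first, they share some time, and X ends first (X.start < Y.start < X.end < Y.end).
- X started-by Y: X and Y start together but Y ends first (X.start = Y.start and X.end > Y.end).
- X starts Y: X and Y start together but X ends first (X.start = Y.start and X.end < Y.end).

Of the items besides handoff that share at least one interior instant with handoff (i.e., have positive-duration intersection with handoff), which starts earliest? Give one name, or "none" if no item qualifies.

demo

Target handoff = [October 22, October 25].
backup [October 15, October 17] → before → excluded.
build [October 15, October 21] → before → excluded.
demo [October 10, October 23] → overlaps → candidate.
ingest [October 11, October 14] → before → excluded.
load_test [October 21, October 25] → finished-by → candidate.
onboarding [October 5, October 15] → before → excluded.
planning [October 9, October 18] → before → excluded.
qa_pass [October 21, October 23] → overlaps → candidate.
rehearsal [October 3, October 4] → before → excluded.
sync_call [October 16, October 17] → before → excluded.
triage [October 7, October 13] → before → excluded.
Among candidates, earliest start is October 10 → demo.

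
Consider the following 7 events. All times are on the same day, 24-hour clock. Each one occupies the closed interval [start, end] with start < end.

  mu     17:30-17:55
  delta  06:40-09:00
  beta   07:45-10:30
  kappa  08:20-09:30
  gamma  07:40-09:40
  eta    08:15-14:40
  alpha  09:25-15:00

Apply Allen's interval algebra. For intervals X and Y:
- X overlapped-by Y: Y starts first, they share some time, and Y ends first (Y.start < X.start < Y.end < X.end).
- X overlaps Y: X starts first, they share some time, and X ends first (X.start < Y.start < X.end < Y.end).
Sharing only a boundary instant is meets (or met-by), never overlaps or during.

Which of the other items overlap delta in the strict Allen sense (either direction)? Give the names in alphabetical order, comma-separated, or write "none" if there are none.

beta, eta, gamma, kappa

Target delta = [06:40, 09:00].
alpha [09:25, 15:00] → after → no.
beta [07:45, 10:30] → overlapped-by → yes.
eta [08:15, 14:40] → overlapped-by → yes.
gamma [07:40, 09:40] → overlapped-by → yes.
kappa [08:20, 09:30] → overlapped-by → yes.
mu [17:30, 17:55] → after → no.
Result: beta, eta, gamma, kappa.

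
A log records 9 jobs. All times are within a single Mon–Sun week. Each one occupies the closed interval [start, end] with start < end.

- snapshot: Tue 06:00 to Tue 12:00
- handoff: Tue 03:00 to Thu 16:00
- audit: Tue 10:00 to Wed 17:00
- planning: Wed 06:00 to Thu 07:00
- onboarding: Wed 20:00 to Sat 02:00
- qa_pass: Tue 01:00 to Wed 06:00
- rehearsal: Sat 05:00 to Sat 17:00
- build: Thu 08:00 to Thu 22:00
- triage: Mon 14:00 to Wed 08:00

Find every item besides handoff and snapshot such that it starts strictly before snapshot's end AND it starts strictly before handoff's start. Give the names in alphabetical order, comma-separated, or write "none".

Conditions: its start is strictly before snapshot's end (X.start < Tue 12:00) AND its start is strictly before handoff's start (X.start < Tue 03:00).
audit: start Tue 10:00 < Tue 12:00? ✓; start Tue 10:00 < Tue 03:00? ✗ → no.
build: start Thu 08:00 < Tue 12:00? ✗; start Thu 08:00 < Tue 03:00? ✗ → no.
onboarding: start Wed 20:00 < Tue 12:00? ✗; start Wed 20:00 < Tue 03:00? ✗ → no.
planning: start Wed 06:00 < Tue 12:00? ✗; start Wed 06:00 < Tue 03:00? ✗ → no.
qa_pass: start Tue 01:00 < Tue 12:00? ✓; start Tue 01:00 < Tue 03:00? ✓ → yes.
rehearsal: start Sat 05:00 < Tue 12:00? ✗; start Sat 05:00 < Tue 03:00? ✗ → no.
triage: start Mon 14:00 < Tue 12:00? ✓; start Mon 14:00 < Tue 03:00? ✓ → yes.
Result: qa_pass, triage.

qa_pass, triage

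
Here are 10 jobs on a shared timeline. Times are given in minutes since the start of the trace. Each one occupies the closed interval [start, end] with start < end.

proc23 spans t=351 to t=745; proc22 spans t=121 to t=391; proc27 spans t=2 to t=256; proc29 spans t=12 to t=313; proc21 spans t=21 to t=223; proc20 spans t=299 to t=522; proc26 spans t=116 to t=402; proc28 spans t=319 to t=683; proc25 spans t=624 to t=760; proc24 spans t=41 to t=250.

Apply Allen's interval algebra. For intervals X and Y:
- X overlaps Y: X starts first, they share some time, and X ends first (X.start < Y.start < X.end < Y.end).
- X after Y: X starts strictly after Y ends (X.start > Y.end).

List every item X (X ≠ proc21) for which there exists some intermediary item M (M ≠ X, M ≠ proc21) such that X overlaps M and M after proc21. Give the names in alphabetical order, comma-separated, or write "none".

proc20, proc22, proc23, proc26, proc28, proc29

Target proc21 = [t=21, t=223].
Intermediaries M with M after proc21: proc20, proc23, proc25, proc28.
Via proc20 — items with X overlaps proc20: proc22, proc26, proc29.
Via proc23 — items with X overlaps proc23: proc20, proc22, proc26, proc28.
Via proc25 — items with X overlaps proc25: proc23, proc28.
Via proc28 — items with X overlaps proc28: proc20, proc22, proc26.
Union: proc20, proc22, proc23, proc26, proc28, proc29.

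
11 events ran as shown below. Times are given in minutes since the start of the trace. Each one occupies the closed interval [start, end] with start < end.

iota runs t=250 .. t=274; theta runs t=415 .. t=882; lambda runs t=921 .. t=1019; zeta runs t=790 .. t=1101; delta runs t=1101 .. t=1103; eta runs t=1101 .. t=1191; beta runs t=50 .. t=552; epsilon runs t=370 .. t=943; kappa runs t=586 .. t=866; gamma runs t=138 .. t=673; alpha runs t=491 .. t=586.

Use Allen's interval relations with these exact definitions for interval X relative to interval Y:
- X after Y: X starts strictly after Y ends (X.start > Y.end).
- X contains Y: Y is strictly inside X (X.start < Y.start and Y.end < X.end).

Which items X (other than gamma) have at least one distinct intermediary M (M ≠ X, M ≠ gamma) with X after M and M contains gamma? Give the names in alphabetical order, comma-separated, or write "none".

none

Target gamma = [t=138, t=673].
Intermediaries M with M contains gamma: none.
Union: none.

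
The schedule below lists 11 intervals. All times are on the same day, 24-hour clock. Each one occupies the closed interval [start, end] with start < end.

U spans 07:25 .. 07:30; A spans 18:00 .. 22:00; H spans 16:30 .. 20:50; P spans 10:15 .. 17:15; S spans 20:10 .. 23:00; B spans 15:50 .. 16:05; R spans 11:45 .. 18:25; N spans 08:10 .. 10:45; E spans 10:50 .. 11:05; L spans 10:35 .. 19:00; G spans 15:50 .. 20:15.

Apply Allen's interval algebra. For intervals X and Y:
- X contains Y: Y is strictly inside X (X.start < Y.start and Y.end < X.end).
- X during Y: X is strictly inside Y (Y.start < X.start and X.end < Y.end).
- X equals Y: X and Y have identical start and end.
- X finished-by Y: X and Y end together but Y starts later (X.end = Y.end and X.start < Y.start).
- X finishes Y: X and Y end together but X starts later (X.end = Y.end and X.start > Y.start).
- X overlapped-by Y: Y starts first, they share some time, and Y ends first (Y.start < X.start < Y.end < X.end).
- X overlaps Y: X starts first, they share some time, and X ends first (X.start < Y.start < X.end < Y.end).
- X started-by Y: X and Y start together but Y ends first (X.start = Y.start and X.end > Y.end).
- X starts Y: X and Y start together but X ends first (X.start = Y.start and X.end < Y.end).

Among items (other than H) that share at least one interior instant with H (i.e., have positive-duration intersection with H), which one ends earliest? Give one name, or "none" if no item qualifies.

P

Target H = [16:30, 20:50].
A [18:00, 22:00] → overlapped-by → candidate.
B [15:50, 16:05] → before → excluded.
E [10:50, 11:05] → before → excluded.
G [15:50, 20:15] → overlaps → candidate.
L [10:35, 19:00] → overlaps → candidate.
N [08:10, 10:45] → before → excluded.
P [10:15, 17:15] → overlaps → candidate.
R [11:45, 18:25] → overlaps → candidate.
S [20:10, 23:00] → overlapped-by → candidate.
U [07:25, 07:30] → before → excluded.
Among candidates, earliest end is 17:15 → P.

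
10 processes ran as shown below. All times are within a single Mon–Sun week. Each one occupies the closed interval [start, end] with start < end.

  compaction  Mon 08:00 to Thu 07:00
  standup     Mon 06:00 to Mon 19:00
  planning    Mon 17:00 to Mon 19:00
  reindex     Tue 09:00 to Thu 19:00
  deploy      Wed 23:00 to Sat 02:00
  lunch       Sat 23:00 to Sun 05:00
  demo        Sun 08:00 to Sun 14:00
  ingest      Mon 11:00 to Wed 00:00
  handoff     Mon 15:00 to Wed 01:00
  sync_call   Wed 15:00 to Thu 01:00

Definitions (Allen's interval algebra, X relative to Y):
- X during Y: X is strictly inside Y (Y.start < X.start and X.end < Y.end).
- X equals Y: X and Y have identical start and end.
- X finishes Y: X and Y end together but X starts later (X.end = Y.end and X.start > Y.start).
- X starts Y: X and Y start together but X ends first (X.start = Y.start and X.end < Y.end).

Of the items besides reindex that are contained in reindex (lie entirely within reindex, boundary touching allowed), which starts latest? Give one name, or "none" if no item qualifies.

Target reindex = [Tue 09:00, Thu 19:00].
compaction [Mon 08:00, Thu 07:00] → overlaps → excluded.
demo [Sun 08:00, Sun 14:00] → after → excluded.
deploy [Wed 23:00, Sat 02:00] → overlapped-by → excluded.
handoff [Mon 15:00, Wed 01:00] → overlaps → excluded.
ingest [Mon 11:00, Wed 00:00] → overlaps → excluded.
lunch [Sat 23:00, Sun 05:00] → after → excluded.
planning [Mon 17:00, Mon 19:00] → before → excluded.
standup [Mon 06:00, Mon 19:00] → before → excluded.
sync_call [Wed 15:00, Thu 01:00] → during → candidate.
Among candidates, latest start is Wed 15:00 → sync_call.

sync_call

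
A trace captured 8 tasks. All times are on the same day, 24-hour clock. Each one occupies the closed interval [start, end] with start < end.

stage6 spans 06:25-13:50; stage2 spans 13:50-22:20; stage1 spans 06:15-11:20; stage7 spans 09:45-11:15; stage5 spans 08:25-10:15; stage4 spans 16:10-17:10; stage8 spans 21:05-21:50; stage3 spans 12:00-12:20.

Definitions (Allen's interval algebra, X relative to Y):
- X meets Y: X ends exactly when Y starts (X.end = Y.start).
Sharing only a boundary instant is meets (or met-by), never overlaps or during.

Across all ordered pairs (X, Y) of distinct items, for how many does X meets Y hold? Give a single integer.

Checking all 56 ordered pairs for relation 'meets'; matching pairs in alphabetical order:
(stage6, stage2): stage6 meets stage2 ✓
Count: 1.

1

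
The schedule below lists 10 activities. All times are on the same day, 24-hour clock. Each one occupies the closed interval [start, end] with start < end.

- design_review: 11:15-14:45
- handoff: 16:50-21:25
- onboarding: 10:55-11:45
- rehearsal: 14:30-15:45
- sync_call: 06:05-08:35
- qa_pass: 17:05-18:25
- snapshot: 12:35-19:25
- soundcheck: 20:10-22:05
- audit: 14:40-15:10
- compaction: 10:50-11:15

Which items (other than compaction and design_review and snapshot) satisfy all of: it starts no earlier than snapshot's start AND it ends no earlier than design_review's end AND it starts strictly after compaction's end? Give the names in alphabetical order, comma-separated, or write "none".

audit, handoff, qa_pass, rehearsal, soundcheck

Conditions: its start is no earlier than snapshot's start (X.start >= 12:35) AND its end is no earlier than design_review's end (X.end >= 14:45) AND its start is strictly after compaction's end (X.start > 11:15).
audit: start 14:40 >= 12:35? ✓; end 15:10 >= 14:45? ✓; start 14:40 > 11:15? ✓ → yes.
handoff: start 16:50 >= 12:35? ✓; end 21:25 >= 14:45? ✓; start 16:50 > 11:15? ✓ → yes.
onboarding: start 10:55 >= 12:35? ✗; end 11:45 >= 14:45? ✗; start 10:55 > 11:15? ✗ → no.
qa_pass: start 17:05 >= 12:35? ✓; end 18:25 >= 14:45? ✓; start 17:05 > 11:15? ✓ → yes.
rehearsal: start 14:30 >= 12:35? ✓; end 15:45 >= 14:45? ✓; start 14:30 > 11:15? ✓ → yes.
soundcheck: start 20:10 >= 12:35? ✓; end 22:05 >= 14:45? ✓; start 20:10 > 11:15? ✓ → yes.
sync_call: start 06:05 >= 12:35? ✗; end 08:35 >= 14:45? ✗; start 06:05 > 11:15? ✗ → no.
Result: audit, handoff, qa_pass, rehearsal, soundcheck.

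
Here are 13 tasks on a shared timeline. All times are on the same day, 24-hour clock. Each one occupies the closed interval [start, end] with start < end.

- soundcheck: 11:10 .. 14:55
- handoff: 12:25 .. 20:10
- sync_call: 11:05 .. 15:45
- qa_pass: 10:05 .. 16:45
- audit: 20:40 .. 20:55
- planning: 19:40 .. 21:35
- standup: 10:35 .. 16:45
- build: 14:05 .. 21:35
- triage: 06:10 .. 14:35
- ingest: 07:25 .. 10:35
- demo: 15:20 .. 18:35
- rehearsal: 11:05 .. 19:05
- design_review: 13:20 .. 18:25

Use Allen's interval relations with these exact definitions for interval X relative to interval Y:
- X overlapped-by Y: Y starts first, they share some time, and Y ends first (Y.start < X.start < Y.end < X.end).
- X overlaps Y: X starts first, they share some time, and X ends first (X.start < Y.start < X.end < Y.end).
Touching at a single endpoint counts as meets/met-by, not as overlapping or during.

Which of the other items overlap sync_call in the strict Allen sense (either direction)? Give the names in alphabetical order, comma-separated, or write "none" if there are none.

build, demo, design_review, handoff, triage

Target sync_call = [11:05, 15:45].
audit [20:40, 20:55] → after → no.
build [14:05, 21:35] → overlapped-by → yes.
demo [15:20, 18:35] → overlapped-by → yes.
design_review [13:20, 18:25] → overlapped-by → yes.
handoff [12:25, 20:10] → overlapped-by → yes.
ingest [07:25, 10:35] → before → no.
planning [19:40, 21:35] → after → no.
qa_pass [10:05, 16:45] → contains → no.
rehearsal [11:05, 19:05] → started-by → no.
soundcheck [11:10, 14:55] → during → no.
standup [10:35, 16:45] → contains → no.
triage [06:10, 14:35] → overlaps → yes.
Result: build, demo, design_review, handoff, triage.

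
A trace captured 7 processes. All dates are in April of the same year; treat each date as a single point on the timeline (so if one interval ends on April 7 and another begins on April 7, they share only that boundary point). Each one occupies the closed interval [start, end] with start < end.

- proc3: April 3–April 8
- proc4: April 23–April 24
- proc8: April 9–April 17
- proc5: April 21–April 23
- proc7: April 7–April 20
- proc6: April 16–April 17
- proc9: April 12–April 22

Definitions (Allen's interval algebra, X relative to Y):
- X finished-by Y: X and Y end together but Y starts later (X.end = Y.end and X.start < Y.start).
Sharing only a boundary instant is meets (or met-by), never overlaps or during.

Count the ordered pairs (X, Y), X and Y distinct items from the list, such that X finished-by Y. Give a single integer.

1

Checking all 42 ordered pairs for relation 'finished-by'; matching pairs in alphabetical order:
(proc8, proc6): proc8 finished-by proc6 ✓
Count: 1.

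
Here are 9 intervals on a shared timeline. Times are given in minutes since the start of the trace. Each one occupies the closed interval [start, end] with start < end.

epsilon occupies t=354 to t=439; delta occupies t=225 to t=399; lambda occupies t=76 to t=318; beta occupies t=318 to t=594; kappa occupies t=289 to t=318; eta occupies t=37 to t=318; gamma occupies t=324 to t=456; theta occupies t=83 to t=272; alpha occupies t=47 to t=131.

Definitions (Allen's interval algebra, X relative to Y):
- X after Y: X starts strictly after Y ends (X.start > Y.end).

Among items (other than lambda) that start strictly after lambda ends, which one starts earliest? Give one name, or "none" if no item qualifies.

Target lambda = [t=76, t=318].
alpha [t=47, t=131] → overlaps → excluded.
beta [t=318, t=594] → met-by → excluded.
delta [t=225, t=399] → overlapped-by → excluded.
epsilon [t=354, t=439] → after → candidate.
eta [t=37, t=318] → finished-by → excluded.
gamma [t=324, t=456] → after → candidate.
kappa [t=289, t=318] → finishes → excluded.
theta [t=83, t=272] → during → excluded.
Among candidates, earliest start is t=324 → gamma.

gamma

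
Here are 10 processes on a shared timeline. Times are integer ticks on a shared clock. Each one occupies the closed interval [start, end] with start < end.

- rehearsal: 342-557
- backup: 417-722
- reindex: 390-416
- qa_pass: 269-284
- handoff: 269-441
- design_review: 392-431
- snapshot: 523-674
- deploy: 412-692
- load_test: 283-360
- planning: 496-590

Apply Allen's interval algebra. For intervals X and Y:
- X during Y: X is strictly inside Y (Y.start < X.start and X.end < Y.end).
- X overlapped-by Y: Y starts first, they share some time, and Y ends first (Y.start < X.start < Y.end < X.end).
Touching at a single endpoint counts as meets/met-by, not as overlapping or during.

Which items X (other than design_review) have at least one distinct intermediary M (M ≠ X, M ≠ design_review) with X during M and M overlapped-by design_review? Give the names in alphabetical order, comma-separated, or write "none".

Target design_review = [392, 431].
Intermediaries M with M overlapped-by design_review: backup, deploy.
Via backup — items with X during backup: planning, snapshot.
Via deploy — items with X during deploy: planning, snapshot.
Union: planning, snapshot.

planning, snapshot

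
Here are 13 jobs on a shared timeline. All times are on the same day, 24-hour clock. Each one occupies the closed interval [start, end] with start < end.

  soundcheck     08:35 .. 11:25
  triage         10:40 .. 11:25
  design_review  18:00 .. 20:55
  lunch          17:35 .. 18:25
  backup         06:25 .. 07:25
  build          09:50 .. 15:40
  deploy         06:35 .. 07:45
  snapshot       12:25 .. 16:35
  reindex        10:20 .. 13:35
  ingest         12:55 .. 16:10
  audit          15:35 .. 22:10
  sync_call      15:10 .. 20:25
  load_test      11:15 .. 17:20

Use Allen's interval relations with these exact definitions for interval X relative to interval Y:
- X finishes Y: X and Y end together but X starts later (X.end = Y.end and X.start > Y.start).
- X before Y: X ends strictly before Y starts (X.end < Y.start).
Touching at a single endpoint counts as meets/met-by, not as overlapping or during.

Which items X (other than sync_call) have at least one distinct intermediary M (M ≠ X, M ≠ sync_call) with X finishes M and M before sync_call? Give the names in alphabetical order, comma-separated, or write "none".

triage

Target sync_call = [15:10, 20:25].
Intermediaries M with M before sync_call: backup, deploy, reindex, soundcheck, triage.
Via backup — items with X finishes backup: none.
Via deploy — items with X finishes deploy: none.
Via reindex — items with X finishes reindex: none.
Via soundcheck — items with X finishes soundcheck: triage.
Via triage — items with X finishes triage: none.
Union: triage.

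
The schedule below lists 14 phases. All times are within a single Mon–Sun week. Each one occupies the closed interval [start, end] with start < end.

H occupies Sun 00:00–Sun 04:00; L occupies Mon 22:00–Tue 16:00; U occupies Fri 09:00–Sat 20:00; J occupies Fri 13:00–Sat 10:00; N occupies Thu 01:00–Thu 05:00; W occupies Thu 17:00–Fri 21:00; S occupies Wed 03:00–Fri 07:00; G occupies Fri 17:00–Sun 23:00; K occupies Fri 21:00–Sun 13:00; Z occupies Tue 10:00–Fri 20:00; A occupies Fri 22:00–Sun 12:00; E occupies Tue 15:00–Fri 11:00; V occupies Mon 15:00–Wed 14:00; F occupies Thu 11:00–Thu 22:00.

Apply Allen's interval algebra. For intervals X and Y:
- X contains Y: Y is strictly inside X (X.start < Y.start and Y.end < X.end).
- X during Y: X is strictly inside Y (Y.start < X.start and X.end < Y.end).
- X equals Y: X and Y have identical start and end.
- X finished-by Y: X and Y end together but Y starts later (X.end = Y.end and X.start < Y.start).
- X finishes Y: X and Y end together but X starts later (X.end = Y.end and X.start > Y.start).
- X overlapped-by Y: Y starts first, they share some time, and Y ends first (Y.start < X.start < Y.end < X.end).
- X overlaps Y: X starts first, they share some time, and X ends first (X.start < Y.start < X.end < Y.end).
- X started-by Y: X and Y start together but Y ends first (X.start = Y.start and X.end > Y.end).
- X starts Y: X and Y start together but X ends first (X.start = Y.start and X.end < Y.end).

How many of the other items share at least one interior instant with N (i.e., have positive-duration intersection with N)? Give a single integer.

Target N = [Thu 01:00, Thu 05:00].
A [Fri 22:00, Sun 12:00] → after → no.
E [Tue 15:00, Fri 11:00] → contains → counts.
F [Thu 11:00, Thu 22:00] → after → no.
G [Fri 17:00, Sun 23:00] → after → no.
H [Sun 00:00, Sun 04:00] → after → no.
J [Fri 13:00, Sat 10:00] → after → no.
K [Fri 21:00, Sun 13:00] → after → no.
L [Mon 22:00, Tue 16:00] → before → no.
S [Wed 03:00, Fri 07:00] → contains → counts.
U [Fri 09:00, Sat 20:00] → after → no.
V [Mon 15:00, Wed 14:00] → before → no.
W [Thu 17:00, Fri 21:00] → after → no.
Z [Tue 10:00, Fri 20:00] → contains → counts.
Total: 3.

3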